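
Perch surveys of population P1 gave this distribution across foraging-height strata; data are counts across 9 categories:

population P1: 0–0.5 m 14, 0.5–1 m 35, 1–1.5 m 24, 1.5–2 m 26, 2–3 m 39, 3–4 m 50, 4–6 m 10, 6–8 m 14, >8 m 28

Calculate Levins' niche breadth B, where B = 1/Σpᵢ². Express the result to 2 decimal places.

Proportions for population P1 (n=240): 14/240=0.0583, 35/240=0.1458, 24/240=0.1000, 26/240=0.1083, 39/240=0.1625, 50/240=0.2083, 10/240=0.0417, 14/240=0.0583, 28/240=0.1167
Σpᵢ² = 0.0583² + 0.1458² + 0.1000² + 0.1083² + 0.1625² + 0.2083² + 0.0417² + 0.0583² + 0.1167² = 0.003399 + 0.021258 + 0.010000 + 0.011729 + 0.026406 + 0.043389 + 0.001739 + 0.003399 + 0.013619 = 0.134938
B = 1 / 0.134938 = 7.4108

7.41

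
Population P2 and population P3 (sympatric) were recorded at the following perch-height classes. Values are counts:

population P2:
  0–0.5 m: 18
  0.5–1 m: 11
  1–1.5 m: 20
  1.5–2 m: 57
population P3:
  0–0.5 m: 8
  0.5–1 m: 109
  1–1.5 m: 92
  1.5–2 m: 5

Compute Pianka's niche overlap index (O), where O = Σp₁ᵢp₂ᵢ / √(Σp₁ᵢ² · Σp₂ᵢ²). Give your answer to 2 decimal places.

Proportions for population P2 (n=106): 18/106=0.1698, 11/106=0.1038, 20/106=0.1887, 57/106=0.5377
Proportions for population P3 (n=214): 8/214=0.0374, 109/214=0.5093, 92/214=0.4299, 5/214=0.0234
Σ p₁ᵢp₂ᵢ = 0.006351 + 0.052865 + 0.081122 + 0.012582 = 0.152920
Σp_1ᵢ² = 0.1698² + 0.1038² + 0.1887² + 0.5377² = 0.028832 + 0.010774 + 0.035608 + 0.289121 = 0.364335
Σp_2ᵢ² = 0.0374² + 0.5093² + 0.4299² + 0.0234² = 0.001399 + 0.259386 + 0.184814 + 0.000548 = 0.446147
O = 0.152920 / √(0.364335 × 0.446147) = 0.152920 / 0.4031711 = 0.3793

0.38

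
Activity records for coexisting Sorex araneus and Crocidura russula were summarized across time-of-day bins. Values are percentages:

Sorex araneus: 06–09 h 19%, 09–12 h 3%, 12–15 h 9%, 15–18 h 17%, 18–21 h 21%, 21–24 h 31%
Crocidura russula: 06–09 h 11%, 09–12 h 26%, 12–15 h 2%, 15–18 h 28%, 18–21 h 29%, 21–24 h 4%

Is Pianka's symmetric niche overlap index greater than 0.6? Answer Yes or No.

Yes

Convert percentages to proportions (divide by 100).
Σ p₁ᵢp₂ᵢ = 0.0209 + 0.0078 + 0.0018 + 0.0476 + 0.0609 + 0.0124 = 0.1514
Σp_1ᵢ² = 0.19² + 0.03² + 0.09² + 0.17² + 0.21² + 0.31² = 0.0361 + 0.0009 + 0.0081 + 0.0289 + 0.0441 + 0.0961 = 0.2142
Σp_2ᵢ² = 0.11² + 0.26² + 0.02² + 0.28² + 0.29² + 0.04² = 0.0121 + 0.0676 + 0.0004 + 0.0784 + 0.0841 + 0.0016 = 0.2442
O = 0.1514 / √(0.2142 × 0.2442) = 0.1514 / 0.22871 = 0.6620
O = 0.6620 > 0.6 → Yes.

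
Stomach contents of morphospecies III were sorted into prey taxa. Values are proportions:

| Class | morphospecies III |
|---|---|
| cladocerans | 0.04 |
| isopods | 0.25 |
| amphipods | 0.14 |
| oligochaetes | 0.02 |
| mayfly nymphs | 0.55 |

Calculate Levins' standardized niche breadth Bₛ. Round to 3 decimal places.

0.397

Σpᵢ² = 0.04² + 0.25² + 0.14² + 0.02² + 0.55² = 0.0016 + 0.0625 + 0.0196 + 0.0004 + 0.3025 = 0.3866
B = 1 / 0.3866 = 2.58665
Bₛ = (B − 1)/(n − 1) = (2.58665 − 1)/(5 − 1) = 1.58665/4 = 0.39666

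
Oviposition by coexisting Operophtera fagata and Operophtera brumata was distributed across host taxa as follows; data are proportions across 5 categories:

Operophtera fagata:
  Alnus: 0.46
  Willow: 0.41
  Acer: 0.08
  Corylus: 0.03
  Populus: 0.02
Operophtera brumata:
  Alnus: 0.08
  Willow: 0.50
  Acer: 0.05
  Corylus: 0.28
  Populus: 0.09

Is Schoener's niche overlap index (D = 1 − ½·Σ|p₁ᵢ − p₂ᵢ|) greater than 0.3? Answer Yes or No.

Σ|p₁ᵢ − p₂ᵢ| = 0.38 + 0.09 + 0.03 + 0.25 + 0.07 = 0.82
D = 1 − ½ × 0.82 = 1 − 0.410 = 0.5900
D = 0.5900 > 0.3 → Yes.

Yes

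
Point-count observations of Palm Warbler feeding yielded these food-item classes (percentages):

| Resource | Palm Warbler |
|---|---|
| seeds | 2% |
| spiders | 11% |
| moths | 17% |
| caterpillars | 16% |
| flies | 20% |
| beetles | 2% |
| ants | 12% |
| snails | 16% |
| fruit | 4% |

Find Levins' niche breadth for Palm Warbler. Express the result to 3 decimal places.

Convert percentages to proportions (divide by 100).
Σpᵢ² = 0.02² + 0.11² + 0.17² + 0.16² + 0.20² + 0.02² + 0.12² + 0.16² + 0.04² = 0.0004 + 0.0121 + 0.0289 + 0.0256 + 0.0400 + 0.0004 + 0.0144 + 0.0256 + 0.0016 = 0.1490
B = 1 / 0.1490 = 6.71141

6.711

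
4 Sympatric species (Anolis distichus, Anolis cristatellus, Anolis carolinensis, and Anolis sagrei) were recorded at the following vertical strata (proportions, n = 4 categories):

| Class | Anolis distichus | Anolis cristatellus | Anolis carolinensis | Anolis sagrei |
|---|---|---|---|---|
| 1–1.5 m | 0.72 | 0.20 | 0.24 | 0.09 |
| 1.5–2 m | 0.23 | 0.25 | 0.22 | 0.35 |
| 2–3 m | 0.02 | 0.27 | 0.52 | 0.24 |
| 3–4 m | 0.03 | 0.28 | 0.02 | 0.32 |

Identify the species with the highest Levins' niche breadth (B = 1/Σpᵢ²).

Σp_distᵢ² = 0.72² + 0.23² + 0.02² + 0.03² = 0.5184 + 0.0529 + 0.0004 + 0.0009 = 0.5726
B_dist = 1 / 0.5726 = 1.7464
Σp_crisᵢ² = 0.20² + 0.25² + 0.27² + 0.28² = 0.0400 + 0.0625 + 0.0729 + 0.0784 = 0.2538
B_cris = 1 / 0.2538 = 3.9401
Σp_caroᵢ² = 0.24² + 0.22² + 0.52² + 0.02² = 0.0576 + 0.0484 + 0.2704 + 0.0004 = 0.3768
B_caro = 1 / 0.3768 = 2.6539
Σp_sagrᵢ² = 0.09² + 0.35² + 0.24² + 0.32² = 0.0081 + 0.1225 + 0.0576 + 0.1024 = 0.2906
B_sagr = 1 / 0.2906 = 3.4412
Highest B → broadest niche (most generalist): Anolis cristatellus (B = 3.94).

Anolis cristatellus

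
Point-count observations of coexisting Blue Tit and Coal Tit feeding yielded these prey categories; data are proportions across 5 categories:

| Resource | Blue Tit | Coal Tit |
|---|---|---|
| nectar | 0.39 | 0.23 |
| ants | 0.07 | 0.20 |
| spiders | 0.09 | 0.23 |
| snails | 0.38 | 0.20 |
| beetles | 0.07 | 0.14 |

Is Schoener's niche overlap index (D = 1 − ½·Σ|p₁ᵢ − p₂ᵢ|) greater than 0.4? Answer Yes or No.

Σ|p₁ᵢ − p₂ᵢ| = 0.16 + 0.13 + 0.14 + 0.18 + 0.07 = 0.68
D = 1 − ½ × 0.68 = 1 − 0.340 = 0.6600
D = 0.6600 > 0.4 → Yes.

Yes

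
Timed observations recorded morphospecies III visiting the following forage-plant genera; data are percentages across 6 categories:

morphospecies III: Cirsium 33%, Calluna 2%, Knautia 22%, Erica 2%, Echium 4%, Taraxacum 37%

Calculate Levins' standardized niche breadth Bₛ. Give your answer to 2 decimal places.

0.47

Convert percentages to proportions (divide by 100).
Σpᵢ² = 0.33² + 0.02² + 0.22² + 0.02² + 0.04² + 0.37² = 0.1089 + 0.0004 + 0.0484 + 0.0004 + 0.0016 + 0.1369 = 0.2966
B = 1 / 0.2966 = 3.3715
Bₛ = (B − 1)/(n − 1) = (3.3715 − 1)/(6 − 1) = 2.3715/5 = 0.4743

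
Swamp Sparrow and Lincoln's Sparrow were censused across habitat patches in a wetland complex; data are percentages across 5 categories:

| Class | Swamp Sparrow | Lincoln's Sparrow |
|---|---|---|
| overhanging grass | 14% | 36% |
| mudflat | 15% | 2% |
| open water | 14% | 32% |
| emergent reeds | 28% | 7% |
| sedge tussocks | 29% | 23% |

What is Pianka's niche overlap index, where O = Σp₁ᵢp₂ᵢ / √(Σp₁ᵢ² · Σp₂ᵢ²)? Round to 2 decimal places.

0.72

Convert percentages to proportions (divide by 100).
Σ p₁ᵢp₂ᵢ = 0.0504 + 0.0030 + 0.0448 + 0.0196 + 0.0667 = 0.1845
Σp_1ᵢ² = 0.14² + 0.15² + 0.14² + 0.28² + 0.29² = 0.0196 + 0.0225 + 0.0196 + 0.0784 + 0.0841 = 0.2242
Σp_2ᵢ² = 0.36² + 0.02² + 0.32² + 0.07² + 0.23² = 0.1296 + 0.0004 + 0.1024 + 0.0049 + 0.0529 = 0.2902
O = 0.1845 / √(0.2242 × 0.2902) = 0.1845 / 0.25507 = 0.7233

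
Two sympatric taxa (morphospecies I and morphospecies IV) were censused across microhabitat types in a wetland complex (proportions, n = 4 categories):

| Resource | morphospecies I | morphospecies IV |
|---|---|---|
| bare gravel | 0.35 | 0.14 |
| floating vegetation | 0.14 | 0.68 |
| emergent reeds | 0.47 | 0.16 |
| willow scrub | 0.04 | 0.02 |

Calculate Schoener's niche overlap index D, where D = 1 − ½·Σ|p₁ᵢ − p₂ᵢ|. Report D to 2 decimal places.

Σ|p₁ᵢ − p₂ᵢ| = 0.21 + 0.54 + 0.31 + 0.02 = 1.08
D = 1 − ½ × 1.08 = 1 − 0.540 = 0.4600

0.46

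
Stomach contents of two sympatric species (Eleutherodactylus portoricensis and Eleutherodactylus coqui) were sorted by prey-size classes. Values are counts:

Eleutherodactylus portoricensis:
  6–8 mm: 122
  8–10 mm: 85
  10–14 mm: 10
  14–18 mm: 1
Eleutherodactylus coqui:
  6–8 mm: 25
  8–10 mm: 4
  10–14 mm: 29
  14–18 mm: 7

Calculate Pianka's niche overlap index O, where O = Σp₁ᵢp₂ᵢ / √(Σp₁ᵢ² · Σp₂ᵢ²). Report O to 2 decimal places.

Proportions for Eleutherodactylus portoricensis (n=218): 122/218=0.5596, 85/218=0.3899, 10/218=0.0459, 1/218=0.0046
Proportions for Eleutherodactylus coqui (n=65): 25/65=0.3846, 4/65=0.0615, 29/65=0.4462, 7/65=0.1077
Σ p₁ᵢp₂ᵢ = 0.215222 + 0.023979 + 0.020481 + 0.000495 = 0.260177
Σp_1ᵢ² = 0.5596² + 0.3899² + 0.0459² + 0.0046² = 0.313152 + 0.152022 + 0.002107 + 0.000021 = 0.467302
Σp_2ᵢ² = 0.3846² + 0.0615² + 0.4462² + 0.1077² = 0.147917 + 0.003782 + 0.199094 + 0.011599 = 0.362392
O = 0.260177 / √(0.467302 × 0.362392) = 0.260177 / 0.4115173 = 0.6322

0.63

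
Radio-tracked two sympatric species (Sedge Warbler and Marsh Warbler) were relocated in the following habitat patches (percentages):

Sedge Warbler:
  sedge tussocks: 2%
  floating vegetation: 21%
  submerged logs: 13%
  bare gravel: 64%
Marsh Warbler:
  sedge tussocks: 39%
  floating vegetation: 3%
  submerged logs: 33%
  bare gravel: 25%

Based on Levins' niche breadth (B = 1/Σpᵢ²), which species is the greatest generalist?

Marsh Warbler

Convert percentages to proportions (divide by 100).
Σp_Sedgᵢ² = 0.02² + 0.21² + 0.13² + 0.64² = 0.0004 + 0.0441 + 0.0169 + 0.4096 = 0.4710
B_Sedg = 1 / 0.4710 = 2.1231
Σp_Marsᵢ² = 0.39² + 0.03² + 0.33² + 0.25² = 0.1521 + 0.0009 + 0.1089 + 0.0625 = 0.3244
B_Mars = 1 / 0.3244 = 3.0826
Highest B → broadest niche (most generalist): Marsh Warbler (B = 3.08).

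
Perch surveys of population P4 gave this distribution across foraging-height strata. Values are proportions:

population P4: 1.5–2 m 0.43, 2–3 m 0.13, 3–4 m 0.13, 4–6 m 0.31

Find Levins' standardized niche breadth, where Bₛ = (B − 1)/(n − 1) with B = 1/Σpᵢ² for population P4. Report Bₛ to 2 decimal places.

0.73

Σpᵢ² = 0.43² + 0.13² + 0.13² + 0.31² = 0.1849 + 0.0169 + 0.0169 + 0.0961 = 0.3148
B = 1 / 0.3148 = 3.1766
Bₛ = (B − 1)/(n − 1) = (3.1766 − 1)/(4 − 1) = 2.1766/3 = 0.7255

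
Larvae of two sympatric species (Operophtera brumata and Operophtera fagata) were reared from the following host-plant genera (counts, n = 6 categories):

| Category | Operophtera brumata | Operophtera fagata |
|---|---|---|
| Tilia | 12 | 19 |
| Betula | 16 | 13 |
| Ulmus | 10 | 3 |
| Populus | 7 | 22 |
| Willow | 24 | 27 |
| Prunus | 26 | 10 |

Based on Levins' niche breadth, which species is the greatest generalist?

Operophtera brumata

Proportions for Operophtera brumata (n=95): 12/95=0.1263, 16/95=0.1684, 10/95=0.1053, 7/95=0.0737, 24/95=0.2526, 26/95=0.2737
Proportions for Operophtera fagata (n=94): 19/94=0.2021, 13/94=0.1383, 3/94=0.0319, 22/94=0.2340, 27/94=0.2872, 10/94=0.1064
Σp_brumᵢ² = 0.1263² + 0.1684² + 0.1053² + 0.0737² + 0.2526² + 0.2737² = 0.015952 + 0.028359 + 0.011088 + 0.005432 + 0.063807 + 0.074912 = 0.199550
B_brum = 1 / 0.199550 = 5.0113
Σp_fagaᵢ² = 0.2021² + 0.1383² + 0.0319² + 0.2340² + 0.2872² + 0.1064² = 0.040844 + 0.019127 + 0.001018 + 0.054756 + 0.082484 + 0.011321 = 0.209550
B_faga = 1 / 0.209550 = 4.7721
Highest B → broadest niche (most generalist): Operophtera brumata (B = 5.01).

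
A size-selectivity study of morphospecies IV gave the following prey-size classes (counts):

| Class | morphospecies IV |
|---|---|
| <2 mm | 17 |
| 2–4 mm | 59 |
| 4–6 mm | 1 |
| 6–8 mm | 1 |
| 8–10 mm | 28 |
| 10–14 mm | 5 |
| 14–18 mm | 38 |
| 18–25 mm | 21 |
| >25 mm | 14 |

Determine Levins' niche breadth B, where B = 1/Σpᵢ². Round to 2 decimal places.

5.08

Proportions for morphospecies IV (n=184): 17/184=0.0924, 59/184=0.3207, 1/184=0.0054, 1/184=0.0054, 28/184=0.1522, 5/184=0.0272, 38/184=0.2065, 21/184=0.1141, 14/184=0.0761
Σpᵢ² = 0.0924² + 0.3207² + 0.0054² + 0.0054² + 0.1522² + 0.0272² + 0.2065² + 0.1141² + 0.0761² = 0.008538 + 0.102848 + 0.000029 + 0.000029 + 0.023165 + 0.000740 + 0.042642 + 0.013019 + 0.005791 = 0.196801
B = 1 / 0.196801 = 5.0813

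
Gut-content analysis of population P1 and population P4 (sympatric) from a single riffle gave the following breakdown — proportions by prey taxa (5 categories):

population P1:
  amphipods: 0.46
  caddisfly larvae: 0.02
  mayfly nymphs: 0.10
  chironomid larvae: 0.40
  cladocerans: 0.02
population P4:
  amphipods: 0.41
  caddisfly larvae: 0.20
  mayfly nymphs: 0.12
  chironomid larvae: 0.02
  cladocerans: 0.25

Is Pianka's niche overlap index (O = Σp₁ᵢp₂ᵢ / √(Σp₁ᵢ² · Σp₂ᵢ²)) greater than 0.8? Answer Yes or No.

Σ p₁ᵢp₂ᵢ = 0.1886 + 0.0040 + 0.0120 + 0.0080 + 0.0050 = 0.2176
Σp_1ᵢ² = 0.46² + 0.02² + 0.10² + 0.40² + 0.02² = 0.2116 + 0.0004 + 0.0100 + 0.1600 + 0.0004 = 0.3824
Σp_2ᵢ² = 0.41² + 0.20² + 0.12² + 0.02² + 0.25² = 0.1681 + 0.0400 + 0.0144 + 0.0004 + 0.0625 = 0.2854
O = 0.2176 / √(0.3824 × 0.2854) = 0.2176 / 0.33036 = 0.6587
O = 0.6587 < 0.8 → No.

No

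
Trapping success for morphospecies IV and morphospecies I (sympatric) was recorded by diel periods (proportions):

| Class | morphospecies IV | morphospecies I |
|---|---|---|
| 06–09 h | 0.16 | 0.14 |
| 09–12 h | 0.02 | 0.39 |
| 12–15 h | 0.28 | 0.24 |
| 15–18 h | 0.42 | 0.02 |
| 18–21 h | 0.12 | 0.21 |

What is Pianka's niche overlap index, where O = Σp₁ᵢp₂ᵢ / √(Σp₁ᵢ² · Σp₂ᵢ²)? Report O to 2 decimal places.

0.46

Σ p₁ᵢp₂ᵢ = 0.0224 + 0.0078 + 0.0672 + 0.0084 + 0.0252 = 0.1310
Σp_1ᵢ² = 0.16² + 0.02² + 0.28² + 0.42² + 0.12² = 0.0256 + 0.0004 + 0.0784 + 0.1764 + 0.0144 = 0.2952
Σp_2ᵢ² = 0.14² + 0.39² + 0.24² + 0.02² + 0.21² = 0.0196 + 0.1521 + 0.0576 + 0.0004 + 0.0441 = 0.2738
O = 0.1310 / √(0.2952 × 0.2738) = 0.1310 / 0.28430 = 0.4608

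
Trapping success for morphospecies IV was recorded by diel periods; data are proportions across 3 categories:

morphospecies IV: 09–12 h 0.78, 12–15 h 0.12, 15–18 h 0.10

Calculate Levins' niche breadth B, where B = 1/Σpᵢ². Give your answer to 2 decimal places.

Σpᵢ² = 0.78² + 0.12² + 0.10² = 0.6084 + 0.0144 + 0.0100 = 0.6328
B = 1 / 0.6328 = 1.5803

1.58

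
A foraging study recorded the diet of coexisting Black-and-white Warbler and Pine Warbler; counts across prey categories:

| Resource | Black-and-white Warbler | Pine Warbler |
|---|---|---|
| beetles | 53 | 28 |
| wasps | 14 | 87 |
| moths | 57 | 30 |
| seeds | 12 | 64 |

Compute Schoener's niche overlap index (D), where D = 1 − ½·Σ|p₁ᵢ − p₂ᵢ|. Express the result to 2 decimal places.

Proportions for Black-and-white Warbler (n=136): 53/136=0.3897, 14/136=0.1029, 57/136=0.4191, 12/136=0.0882
Proportions for Pine Warbler (n=209): 28/209=0.1340, 87/209=0.4163, 30/209=0.1435, 64/209=0.3062
Σ|p₁ᵢ − p₂ᵢ| = 0.2557 + 0.3134 + 0.2756 + 0.2180 = 1.0627
D = 1 − ½ × 1.0627 = 1 − 0.53135 = 0.46865

0.47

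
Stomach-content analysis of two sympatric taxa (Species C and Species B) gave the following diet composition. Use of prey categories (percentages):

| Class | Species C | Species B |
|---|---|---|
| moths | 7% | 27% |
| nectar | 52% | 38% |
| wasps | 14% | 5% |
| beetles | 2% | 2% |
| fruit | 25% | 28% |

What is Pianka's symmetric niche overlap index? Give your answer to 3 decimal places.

Convert percentages to proportions (divide by 100).
Σ p₁ᵢp₂ᵢ = 0.0189 + 0.1976 + 0.0070 + 0.0004 + 0.0700 = 0.2939
Σp_1ᵢ² = 0.07² + 0.52² + 0.14² + 0.02² + 0.25² = 0.0049 + 0.2704 + 0.0196 + 0.0004 + 0.0625 = 0.3578
Σp_2ᵢ² = 0.27² + 0.38² + 0.05² + 0.02² + 0.28² = 0.0729 + 0.1444 + 0.0025 + 0.0004 + 0.0784 = 0.2986
O = 0.2939 / √(0.3578 × 0.2986) = 0.2939 / 0.326862 = 0.89916

0.899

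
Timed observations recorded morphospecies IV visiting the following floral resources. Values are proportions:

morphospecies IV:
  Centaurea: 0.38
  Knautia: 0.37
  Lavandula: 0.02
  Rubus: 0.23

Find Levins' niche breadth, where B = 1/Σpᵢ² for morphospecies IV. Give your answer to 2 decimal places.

2.99

Σpᵢ² = 0.38² + 0.37² + 0.02² + 0.23² = 0.1444 + 0.1369 + 0.0004 + 0.0529 = 0.3346
B = 1 / 0.3346 = 2.9886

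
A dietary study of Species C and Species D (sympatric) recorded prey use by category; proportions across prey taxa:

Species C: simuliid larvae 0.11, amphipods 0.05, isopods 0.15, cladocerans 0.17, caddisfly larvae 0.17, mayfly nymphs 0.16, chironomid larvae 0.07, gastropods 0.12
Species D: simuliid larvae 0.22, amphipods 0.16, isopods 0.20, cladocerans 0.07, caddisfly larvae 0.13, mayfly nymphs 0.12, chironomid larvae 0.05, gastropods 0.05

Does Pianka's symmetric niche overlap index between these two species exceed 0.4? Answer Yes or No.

Yes

Σ p₁ᵢp₂ᵢ = 0.0242 + 0.0080 + 0.0300 + 0.0119 + 0.0221 + 0.0192 + 0.0035 + 0.0060 = 0.1249
Σp_1ᵢ² = 0.11² + 0.05² + 0.15² + 0.17² + 0.17² + 0.16² + 0.07² + 0.12² = 0.0121 + 0.0025 + 0.0225 + 0.0289 + 0.0289 + 0.0256 + 0.0049 + 0.0144 = 0.1398
Σp_2ᵢ² = 0.22² + 0.16² + 0.20² + 0.07² + 0.13² + 0.12² + 0.05² + 0.05² = 0.0484 + 0.0256 + 0.0400 + 0.0049 + 0.0169 + 0.0144 + 0.0025 + 0.0025 = 0.1552
O = 0.1249 / √(0.1398 × 0.1552) = 0.1249 / 0.14730 = 0.8479
O = 0.8479 > 0.4 → Yes.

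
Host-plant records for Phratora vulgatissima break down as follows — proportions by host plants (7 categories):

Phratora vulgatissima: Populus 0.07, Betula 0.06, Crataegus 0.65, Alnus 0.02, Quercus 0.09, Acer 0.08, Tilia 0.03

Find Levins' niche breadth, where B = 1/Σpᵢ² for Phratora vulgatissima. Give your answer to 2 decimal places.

Σpᵢ² = 0.07² + 0.06² + 0.65² + 0.02² + 0.09² + 0.08² + 0.03² = 0.0049 + 0.0036 + 0.4225 + 0.0004 + 0.0081 + 0.0064 + 0.0009 = 0.4468
B = 1 / 0.4468 = 2.2381

2.24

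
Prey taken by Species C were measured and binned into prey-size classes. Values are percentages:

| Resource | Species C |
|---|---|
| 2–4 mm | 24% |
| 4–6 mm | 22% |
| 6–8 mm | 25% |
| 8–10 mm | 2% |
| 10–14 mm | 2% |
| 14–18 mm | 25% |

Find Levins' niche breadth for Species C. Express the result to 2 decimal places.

Convert percentages to proportions (divide by 100).
Σpᵢ² = 0.24² + 0.22² + 0.25² + 0.02² + 0.02² + 0.25² = 0.0576 + 0.0484 + 0.0625 + 0.0004 + 0.0004 + 0.0625 = 0.2318
B = 1 / 0.2318 = 4.3141

4.31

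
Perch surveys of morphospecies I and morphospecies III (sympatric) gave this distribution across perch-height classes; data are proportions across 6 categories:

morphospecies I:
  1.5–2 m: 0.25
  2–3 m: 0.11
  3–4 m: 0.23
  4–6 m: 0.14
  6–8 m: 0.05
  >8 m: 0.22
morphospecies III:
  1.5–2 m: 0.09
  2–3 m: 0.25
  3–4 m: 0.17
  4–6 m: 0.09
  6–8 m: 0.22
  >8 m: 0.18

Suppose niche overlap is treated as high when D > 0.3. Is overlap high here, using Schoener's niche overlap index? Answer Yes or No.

Σ|p₁ᵢ − p₂ᵢ| = 0.16 + 0.14 + 0.06 + 0.05 + 0.17 + 0.04 = 0.62
D = 1 − ½ × 0.62 = 1 − 0.310 = 0.6900
D = 0.6900 > 0.3 → Yes.

Yes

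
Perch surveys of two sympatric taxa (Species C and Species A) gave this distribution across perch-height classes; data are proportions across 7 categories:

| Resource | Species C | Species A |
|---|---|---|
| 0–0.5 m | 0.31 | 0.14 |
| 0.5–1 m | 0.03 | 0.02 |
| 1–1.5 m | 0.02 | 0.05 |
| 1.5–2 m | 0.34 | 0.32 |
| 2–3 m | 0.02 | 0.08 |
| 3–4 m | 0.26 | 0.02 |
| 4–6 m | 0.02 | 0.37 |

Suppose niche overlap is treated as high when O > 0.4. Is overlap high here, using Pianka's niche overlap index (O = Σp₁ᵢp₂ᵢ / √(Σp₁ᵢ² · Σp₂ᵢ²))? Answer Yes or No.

Yes

Σ p₁ᵢp₂ᵢ = 0.0434 + 0.0006 + 0.0010 + 0.1088 + 0.0016 + 0.0052 + 0.0074 = 0.1680
Σp_1ᵢ² = 0.31² + 0.03² + 0.02² + 0.34² + 0.02² + 0.26² + 0.02² = 0.0961 + 0.0009 + 0.0004 + 0.1156 + 0.0004 + 0.0676 + 0.0004 = 0.2814
Σp_2ᵢ² = 0.14² + 0.02² + 0.05² + 0.32² + 0.08² + 0.02² + 0.37² = 0.0196 + 0.0004 + 0.0025 + 0.1024 + 0.0064 + 0.0004 + 0.1369 = 0.2686
O = 0.1680 / √(0.2814 × 0.2686) = 0.1680 / 0.27493 = 0.6111
O = 0.6111 > 0.4 → Yes.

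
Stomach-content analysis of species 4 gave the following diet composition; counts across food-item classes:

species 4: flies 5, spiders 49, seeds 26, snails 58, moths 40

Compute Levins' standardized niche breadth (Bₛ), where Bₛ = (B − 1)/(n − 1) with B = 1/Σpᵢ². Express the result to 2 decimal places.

Proportions for species 4 (n=178): 5/178=0.0281, 49/178=0.2753, 26/178=0.1461, 58/178=0.3258, 40/178=0.2247
Σpᵢ² = 0.0281² + 0.2753² + 0.1461² + 0.3258² + 0.2247² = 0.000790 + 0.075790 + 0.021345 + 0.106146 + 0.050490 = 0.254561
B = 1 / 0.254561 = 3.9283
Bₛ = (B − 1)/(n − 1) = (3.9283 − 1)/(5 − 1) = 2.9283/4 = 0.7321

0.73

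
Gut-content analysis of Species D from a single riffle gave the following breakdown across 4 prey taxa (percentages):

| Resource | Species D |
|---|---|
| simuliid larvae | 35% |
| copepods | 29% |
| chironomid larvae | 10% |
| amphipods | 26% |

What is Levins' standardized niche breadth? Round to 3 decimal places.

Convert percentages to proportions (divide by 100).
Σpᵢ² = 0.35² + 0.29² + 0.10² + 0.26² = 0.1225 + 0.0841 + 0.0100 + 0.0676 = 0.2842
B = 1 / 0.2842 = 3.51865
Bₛ = (B − 1)/(n − 1) = (3.51865 − 1)/(4 − 1) = 2.51865/3 = 0.83955

0.840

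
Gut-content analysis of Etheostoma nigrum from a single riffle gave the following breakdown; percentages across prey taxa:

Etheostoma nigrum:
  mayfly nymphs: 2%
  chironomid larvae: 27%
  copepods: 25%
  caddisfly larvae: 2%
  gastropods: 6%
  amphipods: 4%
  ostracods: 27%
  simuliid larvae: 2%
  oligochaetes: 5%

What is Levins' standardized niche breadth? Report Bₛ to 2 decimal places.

0.45

Convert percentages to proportions (divide by 100).
Σpᵢ² = 0.02² + 0.27² + 0.25² + 0.02² + 0.06² + 0.04² + 0.27² + 0.02² + 0.05² = 0.0004 + 0.0729 + 0.0625 + 0.0004 + 0.0036 + 0.0016 + 0.0729 + 0.0004 + 0.0025 = 0.2172
B = 1 / 0.2172 = 4.6041
Bₛ = (B − 1)/(n − 1) = (4.6041 − 1)/(9 − 1) = 3.6041/8 = 0.4505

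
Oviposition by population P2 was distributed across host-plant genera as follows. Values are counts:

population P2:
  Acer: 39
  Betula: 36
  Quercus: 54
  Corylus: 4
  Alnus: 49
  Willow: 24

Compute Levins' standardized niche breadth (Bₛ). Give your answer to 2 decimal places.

Proportions for population P2 (n=206): 39/206=0.1893, 36/206=0.1748, 54/206=0.2621, 4/206=0.0194, 49/206=0.2379, 24/206=0.1165
Σpᵢ² = 0.1893² + 0.1748² + 0.2621² + 0.0194² + 0.2379² + 0.1165² = 0.035834 + 0.030555 + 0.068696 + 0.000376 + 0.056596 + 0.013572 = 0.205629
B = 1 / 0.205629 = 4.8631
Bₛ = (B − 1)/(n − 1) = (4.8631 − 1)/(6 − 1) = 3.8631/5 = 0.7726

0.77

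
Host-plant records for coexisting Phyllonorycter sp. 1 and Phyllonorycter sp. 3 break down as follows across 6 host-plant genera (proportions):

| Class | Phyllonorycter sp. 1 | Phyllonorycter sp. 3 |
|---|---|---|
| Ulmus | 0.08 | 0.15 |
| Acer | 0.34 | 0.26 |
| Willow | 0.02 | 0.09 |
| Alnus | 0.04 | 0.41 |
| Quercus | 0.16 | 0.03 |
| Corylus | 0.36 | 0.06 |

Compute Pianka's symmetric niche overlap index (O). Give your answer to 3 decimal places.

Σ p₁ᵢp₂ᵢ = 0.0120 + 0.0884 + 0.0018 + 0.0164 + 0.0048 + 0.0216 = 0.1450
Σp_1ᵢ² = 0.08² + 0.34² + 0.02² + 0.04² + 0.16² + 0.36² = 0.0064 + 0.1156 + 0.0004 + 0.0016 + 0.0256 + 0.1296 = 0.2792
Σp_2ᵢ² = 0.15² + 0.26² + 0.09² + 0.41² + 0.03² + 0.06² = 0.0225 + 0.0676 + 0.0081 + 0.1681 + 0.0009 + 0.0036 = 0.2708
O = 0.1450 / √(0.2792 × 0.2708) = 0.1450 / 0.274968 = 0.52733

0.527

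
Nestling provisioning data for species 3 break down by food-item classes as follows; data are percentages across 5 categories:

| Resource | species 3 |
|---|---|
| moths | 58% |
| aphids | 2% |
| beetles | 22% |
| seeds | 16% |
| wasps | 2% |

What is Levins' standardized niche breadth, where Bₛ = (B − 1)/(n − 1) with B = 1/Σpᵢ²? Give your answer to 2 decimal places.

Convert percentages to proportions (divide by 100).
Σpᵢ² = 0.58² + 0.02² + 0.22² + 0.16² + 0.02² = 0.3364 + 0.0004 + 0.0484 + 0.0256 + 0.0004 = 0.4112
B = 1 / 0.4112 = 2.4319
Bₛ = (B − 1)/(n − 1) = (2.4319 − 1)/(5 − 1) = 1.4319/4 = 0.3580

0.36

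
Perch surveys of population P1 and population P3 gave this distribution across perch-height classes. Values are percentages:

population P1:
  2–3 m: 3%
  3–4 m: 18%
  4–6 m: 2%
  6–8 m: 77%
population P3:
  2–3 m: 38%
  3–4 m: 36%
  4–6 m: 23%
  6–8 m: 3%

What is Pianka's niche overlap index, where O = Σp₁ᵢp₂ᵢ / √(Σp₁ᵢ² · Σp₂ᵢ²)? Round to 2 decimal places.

Convert percentages to proportions (divide by 100).
Σ p₁ᵢp₂ᵢ = 0.0114 + 0.0648 + 0.0046 + 0.0231 = 0.1039
Σp_1ᵢ² = 0.03² + 0.18² + 0.02² + 0.77² = 0.0009 + 0.0324 + 0.0004 + 0.5929 = 0.6266
Σp_2ᵢ² = 0.38² + 0.36² + 0.23² + 0.03² = 0.1444 + 0.1296 + 0.0529 + 0.0009 = 0.3278
O = 0.1039 / √(0.6266 × 0.3278) = 0.1039 / 0.45321 = 0.2293

0.23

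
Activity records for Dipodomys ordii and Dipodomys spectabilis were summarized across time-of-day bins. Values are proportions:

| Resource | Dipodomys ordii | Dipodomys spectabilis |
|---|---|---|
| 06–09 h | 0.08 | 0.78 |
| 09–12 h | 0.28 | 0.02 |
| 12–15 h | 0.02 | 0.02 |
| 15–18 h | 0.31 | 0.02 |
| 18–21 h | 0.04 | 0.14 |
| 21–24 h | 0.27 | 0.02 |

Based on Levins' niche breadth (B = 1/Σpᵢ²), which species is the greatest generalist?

Dipodomys ordii

Σp_ordiᵢ² = 0.08² + 0.28² + 0.02² + 0.31² + 0.04² + 0.27² = 0.0064 + 0.0784 + 0.0004 + 0.0961 + 0.0016 + 0.0729 = 0.2558
B_ordi = 1 / 0.2558 = 3.9093
Σp_specᵢ² = 0.78² + 0.02² + 0.02² + 0.02² + 0.14² + 0.02² = 0.6084 + 0.0004 + 0.0004 + 0.0004 + 0.0196 + 0.0004 = 0.6296
B_spec = 1 / 0.6296 = 1.5883
Highest B → broadest niche (most generalist): Dipodomys ordii (B = 3.91).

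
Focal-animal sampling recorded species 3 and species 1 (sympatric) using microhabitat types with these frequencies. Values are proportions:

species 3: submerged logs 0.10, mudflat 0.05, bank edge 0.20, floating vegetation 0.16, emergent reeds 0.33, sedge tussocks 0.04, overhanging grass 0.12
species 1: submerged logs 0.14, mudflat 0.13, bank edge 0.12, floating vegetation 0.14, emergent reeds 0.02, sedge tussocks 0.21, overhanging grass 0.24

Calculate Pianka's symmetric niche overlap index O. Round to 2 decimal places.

Σ p₁ᵢp₂ᵢ = 0.0140 + 0.0065 + 0.0240 + 0.0224 + 0.0066 + 0.0084 + 0.0288 = 0.1107
Σp_1ᵢ² = 0.10² + 0.05² + 0.20² + 0.16² + 0.33² + 0.04² + 0.12² = 0.0100 + 0.0025 + 0.0400 + 0.0256 + 0.1089 + 0.0016 + 0.0144 = 0.2030
Σp_2ᵢ² = 0.14² + 0.13² + 0.12² + 0.14² + 0.02² + 0.21² + 0.24² = 0.0196 + 0.0169 + 0.0144 + 0.0196 + 0.0004 + 0.0441 + 0.0576 = 0.1726
O = 0.1107 / √(0.2030 × 0.1726) = 0.1107 / 0.18718 = 0.5914

0.59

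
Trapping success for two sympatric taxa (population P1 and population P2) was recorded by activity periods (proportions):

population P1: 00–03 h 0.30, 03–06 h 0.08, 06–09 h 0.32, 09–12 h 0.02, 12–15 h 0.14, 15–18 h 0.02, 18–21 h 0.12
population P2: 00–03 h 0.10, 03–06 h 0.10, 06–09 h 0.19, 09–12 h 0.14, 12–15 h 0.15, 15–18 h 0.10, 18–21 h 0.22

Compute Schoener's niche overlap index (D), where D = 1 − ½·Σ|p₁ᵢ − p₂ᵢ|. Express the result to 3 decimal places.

0.670

Σ|p₁ᵢ − p₂ᵢ| = 0.20 + 0.02 + 0.13 + 0.12 + 0.01 + 0.08 + 0.10 = 0.66
D = 1 − ½ × 0.66 = 1 − 0.330 = 0.67000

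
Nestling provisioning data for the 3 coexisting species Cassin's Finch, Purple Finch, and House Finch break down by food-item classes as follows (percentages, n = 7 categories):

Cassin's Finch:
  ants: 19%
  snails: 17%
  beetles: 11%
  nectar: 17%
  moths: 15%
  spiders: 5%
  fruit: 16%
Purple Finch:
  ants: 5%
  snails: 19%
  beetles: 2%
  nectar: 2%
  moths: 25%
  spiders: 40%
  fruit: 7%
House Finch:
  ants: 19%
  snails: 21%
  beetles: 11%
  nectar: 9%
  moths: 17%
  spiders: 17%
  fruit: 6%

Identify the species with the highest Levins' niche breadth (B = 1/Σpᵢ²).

Convert percentages to proportions (divide by 100).
Σp_Cassᵢ² = 0.19² + 0.17² + 0.11² + 0.17² + 0.15² + 0.05² + 0.16² = 0.0361 + 0.0289 + 0.0121 + 0.0289 + 0.0225 + 0.0025 + 0.0256 = 0.1566
B_Cass = 1 / 0.1566 = 6.3857
Σp_Purpᵢ² = 0.05² + 0.19² + 0.02² + 0.02² + 0.25² + 0.40² + 0.07² = 0.0025 + 0.0361 + 0.0004 + 0.0004 + 0.0625 + 0.1600 + 0.0049 = 0.2668
B_Purp = 1 / 0.2668 = 3.7481
Σp_Housᵢ² = 0.19² + 0.21² + 0.11² + 0.09² + 0.17² + 0.17² + 0.06² = 0.0361 + 0.0441 + 0.0121 + 0.0081 + 0.0289 + 0.0289 + 0.0036 = 0.1618
B_Hous = 1 / 0.1618 = 6.1805
Highest B → broadest niche (most generalist): Cassin's Finch (B = 6.39).

Cassin's Finch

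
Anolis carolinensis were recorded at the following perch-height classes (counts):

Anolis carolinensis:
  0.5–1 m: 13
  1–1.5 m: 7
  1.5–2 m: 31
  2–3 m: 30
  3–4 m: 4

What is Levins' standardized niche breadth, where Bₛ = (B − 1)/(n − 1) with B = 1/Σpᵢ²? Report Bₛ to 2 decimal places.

0.61

Proportions for Anolis carolinensis (n=85): 13/85=0.1529, 7/85=0.0824, 31/85=0.3647, 30/85=0.3529, 4/85=0.0471
Σpᵢ² = 0.1529² + 0.0824² + 0.3647² + 0.3529² + 0.0471² = 0.023378 + 0.006790 + 0.133006 + 0.124538 + 0.002218 = 0.289930
B = 1 / 0.289930 = 3.4491
Bₛ = (B − 1)/(n − 1) = (3.4491 − 1)/(5 − 1) = 2.4491/4 = 0.6123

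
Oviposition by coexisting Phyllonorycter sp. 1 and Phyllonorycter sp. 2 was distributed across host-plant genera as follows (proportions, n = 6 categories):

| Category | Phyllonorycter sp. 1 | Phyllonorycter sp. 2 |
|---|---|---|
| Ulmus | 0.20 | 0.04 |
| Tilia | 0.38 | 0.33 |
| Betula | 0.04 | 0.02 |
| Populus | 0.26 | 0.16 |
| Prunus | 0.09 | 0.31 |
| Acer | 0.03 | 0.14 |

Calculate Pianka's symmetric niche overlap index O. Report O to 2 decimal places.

0.81

Σ p₁ᵢp₂ᵢ = 0.0080 + 0.1254 + 0.0008 + 0.0416 + 0.0279 + 0.0042 = 0.2079
Σp_1ᵢ² = 0.20² + 0.38² + 0.04² + 0.26² + 0.09² + 0.03² = 0.0400 + 0.1444 + 0.0016 + 0.0676 + 0.0081 + 0.0009 = 0.2626
Σp_2ᵢ² = 0.04² + 0.33² + 0.02² + 0.16² + 0.31² + 0.14² = 0.0016 + 0.1089 + 0.0004 + 0.0256 + 0.0961 + 0.0196 = 0.2522
O = 0.2079 / √(0.2626 × 0.2522) = 0.2079 / 0.25735 = 0.8078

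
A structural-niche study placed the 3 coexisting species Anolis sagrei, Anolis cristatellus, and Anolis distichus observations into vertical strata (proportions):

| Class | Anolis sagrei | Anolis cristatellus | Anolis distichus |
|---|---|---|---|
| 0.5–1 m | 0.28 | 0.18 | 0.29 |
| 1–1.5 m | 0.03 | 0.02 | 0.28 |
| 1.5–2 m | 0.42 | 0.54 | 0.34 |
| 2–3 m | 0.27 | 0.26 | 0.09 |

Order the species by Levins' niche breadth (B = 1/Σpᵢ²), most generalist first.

Σp_sagrᵢ² = 0.28² + 0.03² + 0.42² + 0.27² = 0.0784 + 0.0009 + 0.1764 + 0.0729 = 0.3286
B_sagr = 1 / 0.3286 = 3.0432
Σp_crisᵢ² = 0.18² + 0.02² + 0.54² + 0.26² = 0.0324 + 0.0004 + 0.2916 + 0.0676 = 0.3920
B_cris = 1 / 0.3920 = 2.5510
Σp_distᵢ² = 0.29² + 0.28² + 0.34² + 0.09² = 0.0841 + 0.0784 + 0.1156 + 0.0081 = 0.2862
B_dist = 1 / 0.2862 = 3.4941
Ranking by B (broadest → narrowest): Anolis distichus (3.49) > Anolis sagrei (3.04) > Anolis cristatellus (2.55)

Anolis distichus > Anolis sagrei > Anolis cristatellus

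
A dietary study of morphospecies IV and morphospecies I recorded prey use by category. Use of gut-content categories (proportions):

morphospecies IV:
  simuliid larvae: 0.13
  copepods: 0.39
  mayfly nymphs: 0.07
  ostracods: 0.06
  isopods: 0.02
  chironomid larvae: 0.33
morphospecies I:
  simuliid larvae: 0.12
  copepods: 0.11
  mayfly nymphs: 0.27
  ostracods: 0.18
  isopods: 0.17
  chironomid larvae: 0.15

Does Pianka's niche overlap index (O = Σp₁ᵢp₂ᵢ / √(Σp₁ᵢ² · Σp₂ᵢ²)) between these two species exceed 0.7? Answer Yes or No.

No

Σ p₁ᵢp₂ᵢ = 0.0156 + 0.0429 + 0.0189 + 0.0108 + 0.0034 + 0.0495 = 0.1411
Σp_1ᵢ² = 0.13² + 0.39² + 0.07² + 0.06² + 0.02² + 0.33² = 0.0169 + 0.1521 + 0.0049 + 0.0036 + 0.0004 + 0.1089 = 0.2868
Σp_2ᵢ² = 0.12² + 0.11² + 0.27² + 0.18² + 0.17² + 0.15² = 0.0144 + 0.0121 + 0.0729 + 0.0324 + 0.0289 + 0.0225 = 0.1832
O = 0.1411 / √(0.2868 × 0.1832) = 0.1411 / 0.22922 = 0.6156
O = 0.6156 < 0.7 → No.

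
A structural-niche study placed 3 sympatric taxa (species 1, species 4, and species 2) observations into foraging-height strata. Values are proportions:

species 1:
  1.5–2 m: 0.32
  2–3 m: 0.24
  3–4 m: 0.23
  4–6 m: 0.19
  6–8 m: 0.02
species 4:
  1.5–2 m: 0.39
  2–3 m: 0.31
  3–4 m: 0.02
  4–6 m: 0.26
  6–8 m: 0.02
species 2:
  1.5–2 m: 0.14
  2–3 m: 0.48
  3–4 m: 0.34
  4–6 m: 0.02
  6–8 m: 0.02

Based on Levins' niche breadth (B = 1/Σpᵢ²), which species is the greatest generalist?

species 1

Σp_1ᵢ² = 0.32² + 0.24² + 0.23² + 0.19² + 0.02² = 0.1024 + 0.0576 + 0.0529 + 0.0361 + 0.0004 = 0.2494
B_1 = 1 / 0.2494 = 4.0096
Σp_4ᵢ² = 0.39² + 0.31² + 0.02² + 0.26² + 0.02² = 0.1521 + 0.0961 + 0.0004 + 0.0676 + 0.0004 = 0.3166
B_4 = 1 / 0.3166 = 3.1586
Σp_2ᵢ² = 0.14² + 0.48² + 0.34² + 0.02² + 0.02² = 0.0196 + 0.2304 + 0.1156 + 0.0004 + 0.0004 = 0.3664
B_2 = 1 / 0.3664 = 2.7293
Highest B → broadest niche (most generalist): species 1 (B = 4.01).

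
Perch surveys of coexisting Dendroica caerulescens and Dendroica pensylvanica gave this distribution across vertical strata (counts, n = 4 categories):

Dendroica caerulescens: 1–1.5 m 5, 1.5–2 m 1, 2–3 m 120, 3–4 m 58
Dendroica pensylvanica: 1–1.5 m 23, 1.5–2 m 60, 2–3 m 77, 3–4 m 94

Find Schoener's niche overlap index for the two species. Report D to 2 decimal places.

Proportions for Dendroica caerulescens (n=184): 5/184=0.0272, 1/184=0.0054, 120/184=0.6522, 58/184=0.3152
Proportions for Dendroica pensylvanica (n=254): 23/254=0.0906, 60/254=0.2362, 77/254=0.3031, 94/254=0.3701
Σ|p₁ᵢ − p₂ᵢ| = 0.0634 + 0.2308 + 0.3491 + 0.0549 = 0.6982
D = 1 − ½ × 0.6982 = 1 − 0.34910 = 0.65090

0.65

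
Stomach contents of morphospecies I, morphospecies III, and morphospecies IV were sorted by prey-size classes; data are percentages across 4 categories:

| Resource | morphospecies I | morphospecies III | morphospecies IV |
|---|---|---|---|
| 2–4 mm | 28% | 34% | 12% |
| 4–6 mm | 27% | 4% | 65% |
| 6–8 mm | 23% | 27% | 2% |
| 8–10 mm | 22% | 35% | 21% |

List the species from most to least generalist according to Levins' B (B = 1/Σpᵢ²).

Convert percentages to proportions (divide by 100).
Σp_Iᵢ² = 0.28² + 0.27² + 0.23² + 0.22² = 0.0784 + 0.0729 + 0.0529 + 0.0484 = 0.2526
B_I = 1 / 0.2526 = 3.9588
Σp_IIIᵢ² = 0.34² + 0.04² + 0.27² + 0.35² = 0.1156 + 0.0016 + 0.0729 + 0.1225 = 0.3126
B_III = 1 / 0.3126 = 3.1990
Σp_IVᵢ² = 0.12² + 0.65² + 0.02² + 0.21² = 0.0144 + 0.4225 + 0.0004 + 0.0441 = 0.4814
B_IV = 1 / 0.4814 = 2.0773
Ranking by B (broadest → narrowest): morphospecies I (3.96) > morphospecies III (3.20) > morphospecies IV (2.08)

morphospecies I > morphospecies III > morphospecies IV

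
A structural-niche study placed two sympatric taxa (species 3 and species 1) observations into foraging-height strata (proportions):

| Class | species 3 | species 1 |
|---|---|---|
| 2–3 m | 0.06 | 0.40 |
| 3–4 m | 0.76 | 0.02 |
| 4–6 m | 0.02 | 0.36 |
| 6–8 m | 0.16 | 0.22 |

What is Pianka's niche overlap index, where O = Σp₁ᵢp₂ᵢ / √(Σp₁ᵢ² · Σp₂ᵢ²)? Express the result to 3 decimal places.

0.180

Σ p₁ᵢp₂ᵢ = 0.0240 + 0.0152 + 0.0072 + 0.0352 = 0.0816
Σp_1ᵢ² = 0.06² + 0.76² + 0.02² + 0.16² = 0.0036 + 0.5776 + 0.0004 + 0.0256 = 0.6072
Σp_2ᵢ² = 0.40² + 0.02² + 0.36² + 0.22² = 0.1600 + 0.0004 + 0.1296 + 0.0484 = 0.3384
O = 0.0816 / √(0.6072 × 0.3384) = 0.0816 / 0.453295 = 0.18002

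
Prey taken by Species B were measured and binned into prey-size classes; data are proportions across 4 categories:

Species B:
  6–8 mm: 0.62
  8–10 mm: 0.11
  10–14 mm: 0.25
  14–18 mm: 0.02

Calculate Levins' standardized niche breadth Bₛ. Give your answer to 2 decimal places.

0.39

Σpᵢ² = 0.62² + 0.11² + 0.25² + 0.02² = 0.3844 + 0.0121 + 0.0625 + 0.0004 = 0.4594
B = 1 / 0.4594 = 2.1768
Bₛ = (B − 1)/(n − 1) = (2.1768 − 1)/(4 − 1) = 1.1768/3 = 0.3923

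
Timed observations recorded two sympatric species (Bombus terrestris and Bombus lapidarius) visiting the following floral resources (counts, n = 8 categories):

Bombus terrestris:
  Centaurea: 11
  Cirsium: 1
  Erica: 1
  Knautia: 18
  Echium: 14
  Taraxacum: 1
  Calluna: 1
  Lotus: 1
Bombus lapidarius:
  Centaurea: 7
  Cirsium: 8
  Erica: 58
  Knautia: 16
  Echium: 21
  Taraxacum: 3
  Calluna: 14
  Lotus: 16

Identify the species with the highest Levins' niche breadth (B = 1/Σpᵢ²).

Proportions for Bombus terrestris (n=48): 11/48=0.2292, 1/48=0.0208, 1/48=0.0208, 18/48=0.3750, 14/48=0.2917, 1/48=0.0208, 1/48=0.0208, 1/48=0.0208
Proportions for Bombus lapidarius (n=143): 7/143=0.0490, 8/143=0.0559, 58/143=0.4056, 16/143=0.1119, 21/143=0.1469, 3/143=0.0210, 14/143=0.0979, 16/143=0.1119
Σp_terrᵢ² = 0.2292² + 0.0208² + 0.0208² + 0.3750² + 0.2917² + 0.0208² + 0.0208² + 0.0208² = 0.052533 + 0.000433 + 0.000433 + 0.140625 + 0.085089 + 0.000433 + 0.000433 + 0.000433 = 0.280412
B_terr = 1 / 0.280412 = 3.5662
Σp_lapiᵢ² = 0.0490² + 0.0559² + 0.4056² + 0.1119² + 0.1469² + 0.0210² + 0.0979² + 0.1119² = 0.002401 + 0.003125 + 0.164511 + 0.012522 + 0.021580 + 0.000441 + 0.009584 + 0.012522 = 0.226686
B_lapi = 1 / 0.226686 = 4.4114
Highest B → broadest niche (most generalist): Bombus lapidarius (B = 4.41).

Bombus lapidarius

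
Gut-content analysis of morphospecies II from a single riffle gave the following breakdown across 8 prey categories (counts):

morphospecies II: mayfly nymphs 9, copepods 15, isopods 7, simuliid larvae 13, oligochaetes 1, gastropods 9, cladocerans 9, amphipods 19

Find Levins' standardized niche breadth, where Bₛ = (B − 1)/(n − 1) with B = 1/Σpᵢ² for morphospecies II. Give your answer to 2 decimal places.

Proportions for morphospecies II (n=82): 9/82=0.1098, 15/82=0.1829, 7/82=0.0854, 13/82=0.1585, 1/82=0.0122, 9/82=0.1098, 9/82=0.1098, 19/82=0.2317
Σpᵢ² = 0.1098² + 0.1829² + 0.0854² + 0.1585² + 0.0122² + 0.1098² + 0.1098² + 0.2317² = 0.012056 + 0.033452 + 0.007293 + 0.025122 + 0.000149 + 0.012056 + 0.012056 + 0.053685 = 0.155869
B = 1 / 0.155869 = 6.4156
Bₛ = (B − 1)/(n − 1) = (6.4156 − 1)/(8 − 1) = 5.4156/7 = 0.7737

0.77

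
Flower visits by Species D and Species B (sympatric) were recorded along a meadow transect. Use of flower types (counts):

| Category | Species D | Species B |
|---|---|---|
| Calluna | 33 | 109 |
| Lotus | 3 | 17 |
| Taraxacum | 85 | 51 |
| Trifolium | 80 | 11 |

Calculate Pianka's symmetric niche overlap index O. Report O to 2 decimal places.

Proportions for Species D (n=201): 33/201=0.1642, 3/201=0.0149, 85/201=0.4229, 80/201=0.3980
Proportions for Species B (n=188): 109/188=0.5798, 17/188=0.0904, 51/188=0.2713, 11/188=0.0585
Σ p₁ᵢp₂ᵢ = 0.095203 + 0.001347 + 0.114733 + 0.023283 = 0.234566
Σp_1ᵢ² = 0.1642² + 0.0149² + 0.4229² + 0.3980² = 0.026962 + 0.000222 + 0.178844 + 0.158404 = 0.364432
Σp_2ᵢ² = 0.5798² + 0.0904² + 0.2713² + 0.0585² = 0.336168 + 0.008172 + 0.073604 + 0.003422 = 0.421366
O = 0.234566 / √(0.364432 × 0.421366) = 0.234566 / 0.3918664 = 0.5986

0.60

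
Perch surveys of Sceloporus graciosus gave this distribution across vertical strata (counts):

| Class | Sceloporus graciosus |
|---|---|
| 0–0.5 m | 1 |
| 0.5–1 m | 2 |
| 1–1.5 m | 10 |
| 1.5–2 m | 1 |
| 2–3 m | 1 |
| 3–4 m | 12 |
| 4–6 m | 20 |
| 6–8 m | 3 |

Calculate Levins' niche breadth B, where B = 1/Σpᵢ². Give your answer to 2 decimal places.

Proportions for Sceloporus graciosus (n=50): 1/50=0.0200, 2/50=0.0400, 10/50=0.2000, 1/50=0.0200, 1/50=0.0200, 12/50=0.2400, 20/50=0.4000, 3/50=0.0600
Σpᵢ² = 0.0200² + 0.0400² + 0.2000² + 0.0200² + 0.0200² + 0.2400² + 0.4000² + 0.0600² = 0.000400 + 0.001600 + 0.040000 + 0.000400 + 0.000400 + 0.057600 + 0.160000 + 0.003600 = 0.264000
B = 1 / 0.264000 = 3.7879

3.79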